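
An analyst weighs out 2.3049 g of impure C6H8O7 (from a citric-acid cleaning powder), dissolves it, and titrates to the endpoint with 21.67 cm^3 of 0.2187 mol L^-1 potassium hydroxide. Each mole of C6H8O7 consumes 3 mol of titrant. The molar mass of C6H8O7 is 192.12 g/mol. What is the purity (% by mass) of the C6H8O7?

13.2%

n(KOH) = 0.2187 x 0.02167 = 0.004739 mol.
n(C6H8O7) = 0.004739 / 3 = 0.001580 mol.
mass of C6H8O7 = 0.001580 x 192.12 = 0.3035 g.
% purity = 0.3035 / 2.3049 x 100 = 13.2%.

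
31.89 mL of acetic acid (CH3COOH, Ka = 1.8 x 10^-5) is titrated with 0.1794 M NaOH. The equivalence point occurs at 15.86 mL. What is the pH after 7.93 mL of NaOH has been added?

7.93 mL is exactly half the equivalence volume (15.86/2), i.e. the half-equivalence point.
There, n(HA) = n(A^-), so pH = pKa = -log(1.8 x 10^-5) = 4.74.

4.74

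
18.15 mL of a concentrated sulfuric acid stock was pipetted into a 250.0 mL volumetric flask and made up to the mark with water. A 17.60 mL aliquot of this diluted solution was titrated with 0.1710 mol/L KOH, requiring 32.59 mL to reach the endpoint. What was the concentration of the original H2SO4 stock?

2.18 M

n(KOH) = 0.1710 x 0.03259 = 0.005573 mol.
n(H2SO4) in the aliquot = 0.005573 x 1/2 = 0.002786 mol.
[diluted H2SO4] = 0.002786 / 0.01760 = 0.1583 M.
Dilution factor = 250.0/18.15 = 13.77, so [stock] = 0.1583 x 13.77 = 2.18 M.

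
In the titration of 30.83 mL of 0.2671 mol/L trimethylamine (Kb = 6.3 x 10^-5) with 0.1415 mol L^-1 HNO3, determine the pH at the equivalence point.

5.42

n((CH3)3N) = 0.2671 x 0.03083 = 0.008235 mol; V(HNO3) at equivalence = 0.008235/0.1415 = 0.05820 L.
At equivalence the base is fully converted to (CH3)3NH+; total volume = 0.08903 L, so [(CH3)3NH+] = 0.008235/0.08903 = 0.09250 M.
Ka((CH3)3NH+) = Kw/Kb = 1.0e-14 / 6.3 x 10^-5 = 1.59e-10.
[H^+] = sqrt(Ka x [(CH3)3NH+]) = sqrt(1.59e-10 x 0.09250) = 3.83e-6 M.
pH = -log(3.83e-6) = 5.42.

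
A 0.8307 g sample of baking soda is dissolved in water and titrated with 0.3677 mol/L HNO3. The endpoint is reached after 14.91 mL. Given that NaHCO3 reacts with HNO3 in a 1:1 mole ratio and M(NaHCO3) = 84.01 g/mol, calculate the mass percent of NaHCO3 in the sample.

n(HNO3) = 0.3677 x 0.01491 = 0.005482 mol.
n(NaHCO3) = 0.005482 / 1 = 0.005482 mol.
mass of NaHCO3 = 0.005482 x 84.01 = 0.4606 g.
% purity = 0.4606 / 0.8307 x 100 = 55.4%.

55.4%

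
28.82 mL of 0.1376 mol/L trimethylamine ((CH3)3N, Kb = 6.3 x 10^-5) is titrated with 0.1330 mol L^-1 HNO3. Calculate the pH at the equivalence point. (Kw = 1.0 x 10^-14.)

n((CH3)3N) = 0.1376 x 0.02882 = 0.003966 mol; V(HNO3) at equivalence = 0.003966/0.1330 = 0.02982 L.
At equivalence the base is fully converted to (CH3)3NH+; total volume = 0.05864 L, so [(CH3)3NH+] = 0.003966/0.05864 = 0.06763 M.
Ka((CH3)3NH+) = Kw/Kb = 1.0e-14 / 6.3 x 10^-5 = 1.59e-10.
[H^+] = sqrt(Ka x [(CH3)3NH+]) = sqrt(1.59e-10 x 0.06763) = 3.28e-6 M.
pH = -log(3.28e-6) = 5.48.

5.48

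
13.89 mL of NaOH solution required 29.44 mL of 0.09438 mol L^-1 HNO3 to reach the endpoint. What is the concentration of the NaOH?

n(HNO3) delivered = 0.09438 x 0.02944 = 0.002779 mol.
For a 1:1 reaction, n(NaOH) = 0.002779 mol.
[NaOH] = 0.002779 mol / 0.01389 L = 0.200 M.

0.200 M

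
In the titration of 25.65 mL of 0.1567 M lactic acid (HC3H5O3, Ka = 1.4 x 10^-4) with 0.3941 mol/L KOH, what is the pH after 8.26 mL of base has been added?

4.48

Initial n(HC3H5O3) = 0.1567 x 0.02565 = 0.004019 mol.
n(KOH) added = 0.3941 x 0.008260 = 0.003255 mol, converting that many moles of HC3H5O3 to C3H5O3-.
Remaining n(HC3H5O3) = 0.0007641 mol; n(C3H5O3-) = 0.003255 mol.
By Henderson-Hasselbalch, pH = pKa + log([A^-]/[HA]) = 3.85 + log(0.003255/0.0007641) = 3.85 + (+0.63) = 4.48.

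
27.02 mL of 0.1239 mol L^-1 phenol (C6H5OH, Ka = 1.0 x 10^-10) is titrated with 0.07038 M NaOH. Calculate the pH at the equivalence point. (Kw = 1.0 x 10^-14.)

11.33

n(C6H5OH) = 0.1239 x 0.02702 = 0.003348 mol; V(NaOH) at equivalence = 0.003348/0.07038 = 0.04757 L.
At equivalence all the acid is converted to C6H5O-; total volume = 0.02702 + 0.04757 = 0.07459 L, so [C6H5O-] = 0.003348/0.07459 = 0.04488 M.
Kb = Kw/Ka = 1.0e-14 / 1.0 x 10^-10 = 0.000100.
[OH^-] = sqrt(Kb x [C6H5O-]) = sqrt(0.000100 x 0.04488) = 0.00212 M.
pOH = 2.67, so pH = 14.00 - 2.67 = 11.33.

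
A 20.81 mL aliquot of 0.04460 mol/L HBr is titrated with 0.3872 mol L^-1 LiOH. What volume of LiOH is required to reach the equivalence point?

n(HBr) = 0.04460 mol/L x 0.02081 L = 0.0009281 mol.
At equivalence n(LiOH) = n(HBr) = 0.0009281 mol.
V(LiOH) = 0.0009281 / 0.3872 = 0.002397 L = 2.40 mL.

2.40 mL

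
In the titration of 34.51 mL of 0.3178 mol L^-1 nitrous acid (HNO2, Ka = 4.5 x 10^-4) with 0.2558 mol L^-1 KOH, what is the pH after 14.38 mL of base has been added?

3.05

Initial n(HNO2) = 0.3178 x 0.03451 = 0.01097 mol.
n(KOH) added = 0.2558 x 0.01438 = 0.003678 mol, converting that many moles of HNO2 to NO2-.
Remaining n(HNO2) = 0.007289 mol; n(NO2-) = 0.003678 mol.
By Henderson-Hasselbalch, pH = pKa + log([A^-]/[HA]) = 3.35 + log(0.003678/0.007289) = 3.35 + (-0.30) = 3.05.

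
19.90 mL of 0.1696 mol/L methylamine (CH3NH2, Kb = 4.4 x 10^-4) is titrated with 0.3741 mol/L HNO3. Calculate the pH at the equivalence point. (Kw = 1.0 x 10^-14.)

5.79

n(CH3NH2) = 0.1696 x 0.01990 = 0.003375 mol; V(HNO3) at equivalence = 0.003375/0.3741 = 0.009022 L.
At equivalence the base is fully converted to CH3NH3+; total volume = 0.02892 L, so [CH3NH3+] = 0.003375/0.02892 = 0.1167 M.
Ka(CH3NH3+) = Kw/Kb = 1.0e-14 / 4.4 x 10^-4 = 2.27e-11.
[H^+] = sqrt(Ka x [CH3NH3+]) = sqrt(2.27e-11 x 0.1167) = 1.63e-6 M.
pH = -log(1.63e-6) = 5.79.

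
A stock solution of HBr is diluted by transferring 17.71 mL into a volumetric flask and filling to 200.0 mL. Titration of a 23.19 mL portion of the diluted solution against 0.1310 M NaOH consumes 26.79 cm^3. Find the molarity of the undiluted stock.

n(NaOH) = 0.1310 x 0.02679 = 0.003509 mol.
n(HBr) in the aliquot = 0.003509 mol.
[diluted HBr] = 0.003509 / 0.02319 = 0.1513 M.
Dilution factor = 200.0/17.71 = 11.29, so [stock] = 0.1513 x 11.29 = 1.71 M.

1.71 M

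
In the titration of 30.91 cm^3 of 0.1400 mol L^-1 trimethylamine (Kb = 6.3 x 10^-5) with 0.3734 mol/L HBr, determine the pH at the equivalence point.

5.40

n((CH3)3N) = 0.1400 x 0.03091 = 0.004327 mol; V(HBr) at equivalence = 0.004327/0.3734 = 0.01159 L.
At equivalence the base is fully converted to (CH3)3NH+; total volume = 0.04250 L, so [(CH3)3NH+] = 0.004327/0.04250 = 0.1018 M.
Ka((CH3)3NH+) = Kw/Kb = 1.0e-14 / 6.3 x 10^-5 = 1.59e-10.
[H^+] = sqrt(Ka x [(CH3)3NH+]) = sqrt(1.59e-10 x 0.1018) = 4.02e-6 M.
pH = -log(4.02e-6) = 5.40.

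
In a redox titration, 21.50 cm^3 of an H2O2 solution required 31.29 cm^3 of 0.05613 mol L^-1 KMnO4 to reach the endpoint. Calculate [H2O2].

0.204 M

n(KMnO4) = 0.05613 x 0.03129 = 0.001756 mol.
From the balanced equation, 2 mol KMnO4 reacts with 5 mol H2O2, so n(H2O2) = 0.001756 x 5/2 = 0.004391 mol.
[H2O2] = 0.004391 / 0.02150 L = 0.204 M.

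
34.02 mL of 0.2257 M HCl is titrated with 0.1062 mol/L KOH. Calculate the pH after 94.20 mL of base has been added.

12.26

n(acid) = 0.2257 x 0.03402 = 0.007678 mol; n(KOH) added = 0.1062 x 0.09420 = 0.01000 mol.
Base is in excess by 0.01000 - 0.007678 = 0.002326 mol in a total volume of 0.1282 L.
[OH^-] = 0.002326/0.1282 = 0.01814 M, so pOH = 1.74 and pH = 14.00 - 1.74 = 12.26.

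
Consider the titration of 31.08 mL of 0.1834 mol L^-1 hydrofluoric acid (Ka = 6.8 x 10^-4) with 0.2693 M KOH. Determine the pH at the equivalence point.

n(HF) = 0.1834 x 0.03108 = 0.005700 mol; V(KOH) at equivalence = 0.005700/0.2693 = 0.02117 L.
At equivalence all the acid is converted to F-; total volume = 0.03108 + 0.02117 = 0.05225 L, so [F-] = 0.005700/0.05225 = 0.1091 M.
Kb = Kw/Ka = 1.0e-14 / 6.8 x 10^-4 = 1.47e-11.
[OH^-] = sqrt(Kb x [F-]) = sqrt(1.47e-11 x 0.1091) = 1.27e-6 M.
pOH = 5.90, so pH = 14.00 - 5.90 = 8.10.

8.10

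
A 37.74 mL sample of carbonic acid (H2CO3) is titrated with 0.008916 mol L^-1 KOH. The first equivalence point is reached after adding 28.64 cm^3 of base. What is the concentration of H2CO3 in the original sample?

0.00677 M

n(KOH) = 0.008916 x 0.02864 = 0.0002554 mol.
At the first equivalence point, 1 mol OH^- react per mol H2CO3, so n(H2CO3) = 0.0002554 / 1 = 0.0002554 mol.
[H2CO3] = 0.0002554 / 0.03774 L = 0.00677 M.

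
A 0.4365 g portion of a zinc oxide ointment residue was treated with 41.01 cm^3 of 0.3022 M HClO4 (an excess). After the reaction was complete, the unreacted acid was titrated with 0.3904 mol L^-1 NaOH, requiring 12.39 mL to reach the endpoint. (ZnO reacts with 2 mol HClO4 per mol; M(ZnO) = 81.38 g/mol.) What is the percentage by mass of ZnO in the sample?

Total n(HClO4) added = 0.3022 x 0.04101 = 0.01239 mol.
n(NaOH) used = 0.3904 x 0.01239 = 0.004837 mol, which equals the excess n(HClO4).
So n(HClO4) consumed by the sample = 0.01239 - 0.004837 = 0.007556 mol.
n(ZnO) = 0.007556 / 2 = 0.003778 mol.
mass ZnO = 0.003778 x 81.38 = 0.3075 g, so %ZnO = 0.3075/0.4365 x 100 = 70.4%.

70.4%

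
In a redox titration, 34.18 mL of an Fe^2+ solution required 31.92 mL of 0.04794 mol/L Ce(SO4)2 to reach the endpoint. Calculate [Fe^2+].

0.0448 M

n(Ce(SO4)2) = 0.04794 x 0.03192 = 0.001530 mol.
From the balanced equation, 1 mol Ce(SO4)2 reacts with 1 mol Fe^2+, so n(Fe^2+) = 0.001530 x 1/1 = 0.001530 mol.
[Fe^2+] = 0.001530 / 0.03418 L = 0.0448 M.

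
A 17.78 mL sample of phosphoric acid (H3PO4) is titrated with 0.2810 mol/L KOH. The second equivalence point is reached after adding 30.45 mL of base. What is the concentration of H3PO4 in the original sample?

n(KOH) = 0.2810 x 0.03045 = 0.008556 mol.
At the second equivalence point, 2 mol OH^- react per mol H3PO4, so n(H3PO4) = 0.008556 / 2 = 0.004278 mol.
[H3PO4] = 0.004278 / 0.01778 L = 0.241 M.

0.241 M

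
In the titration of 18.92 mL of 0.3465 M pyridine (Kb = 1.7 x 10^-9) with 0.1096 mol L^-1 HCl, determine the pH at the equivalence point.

n(C5H5N) = 0.3465 x 0.01892 = 0.006556 mol; V(HCl) at equivalence = 0.006556/0.1096 = 0.05982 L.
At equivalence the base is fully converted to C5H5NH+; total volume = 0.07874 L, so [C5H5NH+] = 0.006556/0.07874 = 0.08326 M.
Ka(C5H5NH+) = Kw/Kb = 1.0e-14 / 1.7 x 10^-9 = 5.88e-6.
[H^+] = sqrt(Ka x [C5H5NH+]) = sqrt(5.88e-6 x 0.08326) = 0.000700 M.
pH = -log(0.000700) = 3.15.

3.15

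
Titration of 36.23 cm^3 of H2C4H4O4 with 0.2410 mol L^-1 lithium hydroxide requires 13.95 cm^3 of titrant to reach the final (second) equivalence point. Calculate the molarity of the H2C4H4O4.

0.0464 M

n(LiOH) = 0.2410 x 0.01395 = 0.003362 mol.
At the final (second) equivalence point, 2 mol OH^- react per mol H2C4H4O4, so n(H2C4H4O4) = 0.003362 / 2 = 0.001681 mol.
[H2C4H4O4] = 0.001681 / 0.03623 L = 0.0464 M.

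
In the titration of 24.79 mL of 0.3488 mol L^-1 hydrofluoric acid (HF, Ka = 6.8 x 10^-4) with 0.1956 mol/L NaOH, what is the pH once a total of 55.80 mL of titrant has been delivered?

12.45

n(acid) = 0.3488 x 0.02479 = 0.008647 mol; n(NaOH) added = 0.1956 x 0.05580 = 0.01091 mol.
Base is in excess by 0.01091 - 0.008647 = 0.002268 mol in a total volume of 0.08059 L.
[OH^-] = 0.002268/0.08059 = 0.02814 M, so pOH = 1.55 and pH = 14.00 - 1.55 = 12.45.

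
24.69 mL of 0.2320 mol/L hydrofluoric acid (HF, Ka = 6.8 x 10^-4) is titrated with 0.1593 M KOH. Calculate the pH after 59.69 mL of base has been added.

n(acid) = 0.2320 x 0.02469 = 0.005728 mol; n(KOH) added = 0.1593 x 0.05969 = 0.009509 mol.
Base is in excess by 0.009509 - 0.005728 = 0.003781 mol in a total volume of 0.08438 L.
[OH^-] = 0.003781/0.08438 = 0.04480 M, so pOH = 1.35 and pH = 14.00 - 1.35 = 12.65.

12.65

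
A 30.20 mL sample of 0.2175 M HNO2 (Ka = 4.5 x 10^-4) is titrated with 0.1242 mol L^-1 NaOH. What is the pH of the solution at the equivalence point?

8.12

n(HNO2) = 0.2175 x 0.03020 = 0.006569 mol; V(NaOH) at equivalence = 0.006569/0.1242 = 0.05289 L.
At equivalence all the acid is converted to NO2-; total volume = 0.03020 + 0.05289 = 0.08309 L, so [NO2-] = 0.006569/0.08309 = 0.07906 M.
Kb = Kw/Ka = 1.0e-14 / 4.5 x 10^-4 = 2.22e-11.
[OH^-] = sqrt(Kb x [NO2-]) = sqrt(2.22e-11 x 0.07906) = 1.33e-6 M.
pOH = 5.88, so pH = 14.00 - 5.88 = 8.12.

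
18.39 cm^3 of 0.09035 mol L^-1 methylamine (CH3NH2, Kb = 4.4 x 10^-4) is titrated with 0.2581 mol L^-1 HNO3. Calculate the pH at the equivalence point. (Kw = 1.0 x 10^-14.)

5.91

n(CH3NH2) = 0.09035 x 0.01839 = 0.001662 mol; V(HNO3) at equivalence = 0.001662/0.2581 = 0.006438 L.
At equivalence the base is fully converted to CH3NH3+; total volume = 0.02483 L, so [CH3NH3+] = 0.001662/0.02483 = 0.06692 M.
Ka(CH3NH3+) = Kw/Kb = 1.0e-14 / 4.4 x 10^-4 = 2.27e-11.
[H^+] = sqrt(Ka x [CH3NH3+]) = sqrt(2.27e-11 x 0.06692) = 1.23e-6 M.
pH = -log(1.23e-6) = 5.91.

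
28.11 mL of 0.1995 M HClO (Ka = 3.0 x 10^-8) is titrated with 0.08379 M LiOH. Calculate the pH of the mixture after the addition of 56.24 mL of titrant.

8.24

Initial n(HClO) = 0.1995 x 0.02811 = 0.005608 mol.
n(LiOH) added = 0.08379 x 0.05624 = 0.004712 mol, converting that many moles of HClO to ClO-.
Remaining n(HClO) = 0.0008956 mol; n(ClO-) = 0.004712 mol.
By Henderson-Hasselbalch, pH = pKa + log([A^-]/[HA]) = 7.52 + log(0.004712/0.0008956) = 7.52 + (+0.72) = 8.24.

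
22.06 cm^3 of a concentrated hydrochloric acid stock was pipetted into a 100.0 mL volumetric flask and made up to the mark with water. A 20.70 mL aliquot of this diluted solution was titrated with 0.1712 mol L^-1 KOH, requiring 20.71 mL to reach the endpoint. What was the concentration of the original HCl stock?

n(KOH) = 0.1712 x 0.02071 = 0.003546 mol.
n(HCl) in the aliquot = 0.003546 mol.
[diluted HCl] = 0.003546 / 0.02070 = 0.1713 M.
Dilution factor = 100.0/22.06 = 4.533, so [stock] = 0.1713 x 4.533 = 0.776 M.

0.776 M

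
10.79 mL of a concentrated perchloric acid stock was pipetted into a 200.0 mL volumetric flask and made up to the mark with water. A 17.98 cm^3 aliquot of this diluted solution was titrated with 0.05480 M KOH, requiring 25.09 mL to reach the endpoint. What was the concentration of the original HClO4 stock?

1.42 M

n(KOH) = 0.05480 x 0.02509 = 0.001375 mol.
n(HClO4) in the aliquot = 0.001375 mol.
[diluted HClO4] = 0.001375 / 0.01798 = 0.07647 M.
Dilution factor = 200.0/10.79 = 18.54, so [stock] = 0.07647 x 18.54 = 1.42 M.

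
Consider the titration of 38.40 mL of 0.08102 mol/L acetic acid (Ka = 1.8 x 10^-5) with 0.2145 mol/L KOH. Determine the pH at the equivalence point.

n(CH3COOH) = 0.08102 x 0.03840 = 0.003111 mol; V(KOH) at equivalence = 0.003111/0.2145 = 0.01450 L.
At equivalence all the acid is converted to CH3COO-; total volume = 0.03840 + 0.01450 = 0.05290 L, so [CH3COO-] = 0.003111/0.05290 = 0.05881 M.
Kb = Kw/Ka = 1.0e-14 / 1.8 x 10^-5 = 5.56e-10.
[OH^-] = sqrt(Kb x [CH3COO-]) = sqrt(5.56e-10 x 0.05881) = 5.72e-6 M.
pOH = 5.24, so pH = 14.00 - 5.24 = 8.76.

8.76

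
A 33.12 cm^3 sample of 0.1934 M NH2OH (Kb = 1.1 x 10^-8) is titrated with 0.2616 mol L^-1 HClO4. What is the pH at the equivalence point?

n(NH2OH) = 0.1934 x 0.03312 = 0.006405 mol; V(HClO4) at equivalence = 0.006405/0.2616 = 0.02449 L.
At equivalence the base is fully converted to NH3OH+; total volume = 0.05761 L, so [NH3OH+] = 0.006405/0.05761 = 0.1112 M.
Ka(NH3OH+) = Kw/Kb = 1.0e-14 / 1.1 x 10^-8 = 9.09e-7.
[H^+] = sqrt(Ka x [NH3OH+]) = sqrt(9.09e-7 x 0.1112) = 0.000318 M.
pH = -log(0.000318) = 3.50.

3.50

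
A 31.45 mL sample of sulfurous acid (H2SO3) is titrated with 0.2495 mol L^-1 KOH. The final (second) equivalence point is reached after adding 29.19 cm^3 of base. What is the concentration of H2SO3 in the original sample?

n(KOH) = 0.2495 x 0.02919 = 0.007283 mol.
At the final (second) equivalence point, 2 mol OH^- react per mol H2SO3, so n(H2SO3) = 0.007283 / 2 = 0.003641 mol.
[H2SO3] = 0.003641 / 0.03145 L = 0.116 M.

0.116 M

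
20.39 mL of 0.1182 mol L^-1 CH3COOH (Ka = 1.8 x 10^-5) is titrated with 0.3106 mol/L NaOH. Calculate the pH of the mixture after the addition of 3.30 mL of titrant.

4.61

Initial n(CH3COOH) = 0.1182 x 0.02039 = 0.002410 mol.
n(NaOH) added = 0.3106 x 0.003300 = 0.001025 mol, converting that many moles of CH3COOH to CH3COO-.
Remaining n(CH3COOH) = 0.001385 mol; n(CH3COO-) = 0.001025 mol.
By Henderson-Hasselbalch, pH = pKa + log([A^-]/[HA]) = 4.74 + log(0.001025/0.001385) = 4.74 + (-0.13) = 4.61.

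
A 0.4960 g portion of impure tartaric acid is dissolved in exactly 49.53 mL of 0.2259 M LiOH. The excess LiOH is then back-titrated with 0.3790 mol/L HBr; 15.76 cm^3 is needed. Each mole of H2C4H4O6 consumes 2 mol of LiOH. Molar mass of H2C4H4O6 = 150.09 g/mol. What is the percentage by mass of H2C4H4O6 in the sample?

Total n(LiOH) added = 0.2259 x 0.04953 = 0.01119 mol.
n(HBr) used = 0.3790 x 0.01576 = 0.005973 mol, which equals the excess n(LiOH).
So n(LiOH) consumed by the sample = 0.01119 - 0.005973 = 0.005216 mol.
n(H2C4H4O6) = 0.005216 / 2 = 0.002608 mol.
mass H2C4H4O6 = 0.002608 x 150.09 = 0.3914 g, so %H2C4H4O6 = 0.3914/0.4960 x 100 = 78.9%.

78.9%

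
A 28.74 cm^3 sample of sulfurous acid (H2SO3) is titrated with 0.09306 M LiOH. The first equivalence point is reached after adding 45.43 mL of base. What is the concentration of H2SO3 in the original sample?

0.147 M

n(LiOH) = 0.09306 x 0.04543 = 0.004228 mol.
At the first equivalence point, 1 mol OH^- react per mol H2SO3, so n(H2SO3) = 0.004228 / 1 = 0.004228 mol.
[H2SO3] = 0.004228 / 0.02874 L = 0.147 M.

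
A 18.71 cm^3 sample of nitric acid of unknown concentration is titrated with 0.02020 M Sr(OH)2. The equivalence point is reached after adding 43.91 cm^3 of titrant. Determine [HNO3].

0.0948 M

n(Sr(OH)2) delivered = 0.02020 x 0.04391 = 0.0008870 mol.
The reaction is 2 HNO3 + 1 Sr(OH)2, so n(HNO3) = 0.0008870 x 2/1 = 0.001774 mol.
[HNO3] = 0.001774 mol / 0.01871 L = 0.0948 M.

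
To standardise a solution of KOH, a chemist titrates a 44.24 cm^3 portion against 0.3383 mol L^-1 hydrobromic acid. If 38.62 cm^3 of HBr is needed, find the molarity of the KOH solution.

0.295 M

n(HBr) delivered = 0.3383 x 0.03862 = 0.01307 mol.
For a 1:1 reaction, n(KOH) = 0.01307 mol.
[KOH] = 0.01307 mol / 0.04424 L = 0.295 M.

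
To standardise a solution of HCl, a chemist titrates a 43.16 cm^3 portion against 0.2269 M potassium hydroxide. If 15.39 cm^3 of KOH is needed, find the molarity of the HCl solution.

0.0809 M

n(KOH) delivered = 0.2269 x 0.01539 = 0.003492 mol.
For a 1:1 reaction, n(HCl) = 0.003492 mol.
[HCl] = 0.003492 mol / 0.04316 L = 0.0809 M.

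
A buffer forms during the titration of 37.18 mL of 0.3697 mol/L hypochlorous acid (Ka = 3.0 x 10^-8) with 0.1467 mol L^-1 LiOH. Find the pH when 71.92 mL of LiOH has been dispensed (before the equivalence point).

8.04

Initial n(HClO) = 0.3697 x 0.03718 = 0.01375 mol.
n(LiOH) added = 0.1467 x 0.07192 = 0.01055 mol, converting that many moles of HClO to ClO-.
Remaining n(HClO) = 0.003195 mol; n(ClO-) = 0.01055 mol.
By Henderson-Hasselbalch, pH = pKa + log([A^-]/[HA]) = 7.52 + log(0.01055/0.003195) = 7.52 + (+0.52) = 8.04.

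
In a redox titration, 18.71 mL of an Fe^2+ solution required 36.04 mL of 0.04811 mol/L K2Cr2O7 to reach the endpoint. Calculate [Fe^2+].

0.556 M

n(K2Cr2O7) = 0.04811 x 0.03604 = 0.001734 mol.
From the balanced equation, 1 mol K2Cr2O7 reacts with 6 mol Fe^2+, so n(Fe^2+) = 0.001734 x 6/1 = 0.01040 mol.
[Fe^2+] = 0.01040 / 0.01871 L = 0.556 M.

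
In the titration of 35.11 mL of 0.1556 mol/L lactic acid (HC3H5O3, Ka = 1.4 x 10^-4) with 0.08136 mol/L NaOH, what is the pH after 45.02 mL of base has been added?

Initial n(HC3H5O3) = 0.1556 x 0.03511 = 0.005463 mol.
n(NaOH) added = 0.08136 x 0.04502 = 0.003663 mol, converting that many moles of HC3H5O3 to C3H5O3-.
Remaining n(HC3H5O3) = 0.001800 mol; n(C3H5O3-) = 0.003663 mol.
By Henderson-Hasselbalch, pH = pKa + log([A^-]/[HA]) = 3.85 + log(0.003663/0.001800) = 3.85 + (+0.31) = 4.16.

4.16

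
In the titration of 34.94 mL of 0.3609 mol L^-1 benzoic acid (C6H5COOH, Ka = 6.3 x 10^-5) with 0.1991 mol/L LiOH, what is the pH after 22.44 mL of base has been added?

3.94

Initial n(C6H5COOH) = 0.3609 x 0.03494 = 0.01261 mol.
n(LiOH) added = 0.1991 x 0.02244 = 0.004468 mol, converting that many moles of C6H5COOH to C6H5COO-.
Remaining n(C6H5COOH) = 0.008142 mol; n(C6H5COO-) = 0.004468 mol.
By Henderson-Hasselbalch, pH = pKa + log([A^-]/[HA]) = 4.20 + log(0.004468/0.008142) = 4.20 + (-0.26) = 3.94.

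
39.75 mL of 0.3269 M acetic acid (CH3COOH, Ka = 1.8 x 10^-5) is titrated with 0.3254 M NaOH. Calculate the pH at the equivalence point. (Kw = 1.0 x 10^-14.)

n(CH3COOH) = 0.3269 x 0.03975 = 0.01299 mol; V(NaOH) at equivalence = 0.01299/0.3254 = 0.03993 L.
At equivalence all the acid is converted to CH3COO-; total volume = 0.03975 + 0.03993 = 0.07968 L, so [CH3COO-] = 0.01299/0.07968 = 0.1631 M.
Kb = Kw/Ka = 1.0e-14 / 1.8 x 10^-5 = 5.56e-10.
[OH^-] = sqrt(Kb x [CH3COO-]) = sqrt(5.56e-10 x 0.1631) = 9.52e-6 M.
pOH = 5.02, so pH = 14.00 - 5.02 = 8.98.

8.98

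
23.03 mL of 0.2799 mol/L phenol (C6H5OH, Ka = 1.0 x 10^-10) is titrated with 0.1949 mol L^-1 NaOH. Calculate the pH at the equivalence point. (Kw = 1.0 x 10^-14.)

n(C6H5OH) = 0.2799 x 0.02303 = 0.006446 mol; V(NaOH) at equivalence = 0.006446/0.1949 = 0.03307 L.
At equivalence all the acid is converted to C6H5O-; total volume = 0.02303 + 0.03307 = 0.05610 L, so [C6H5O-] = 0.006446/0.05610 = 0.1149 M.
Kb = Kw/Ka = 1.0e-14 / 1.0 x 10^-10 = 0.000100.
[OH^-] = sqrt(Kb x [C6H5O-]) = sqrt(0.000100 x 0.1149) = 0.00339 M.
pOH = 2.47, so pH = 14.00 - 2.47 = 11.53.

11.53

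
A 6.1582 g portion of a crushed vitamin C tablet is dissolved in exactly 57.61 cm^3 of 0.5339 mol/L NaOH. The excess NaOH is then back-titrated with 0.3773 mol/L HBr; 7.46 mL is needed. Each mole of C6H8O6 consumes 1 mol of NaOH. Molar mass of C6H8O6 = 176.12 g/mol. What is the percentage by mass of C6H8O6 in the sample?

Total n(NaOH) added = 0.5339 x 0.05761 = 0.03076 mol.
n(HBr) used = 0.3773 x 0.007460 = 0.002815 mol, which equals the excess n(NaOH).
So n(NaOH) consumed by the sample = 0.03076 - 0.002815 = 0.02794 mol.
n(C6H8O6) = 0.02794 / 1 = 0.02794 mol.
mass C6H8O6 = 0.02794 x 176.12 = 4.921 g, so %C6H8O6 = 4.921/6.1582 x 100 = 79.9%.

79.9%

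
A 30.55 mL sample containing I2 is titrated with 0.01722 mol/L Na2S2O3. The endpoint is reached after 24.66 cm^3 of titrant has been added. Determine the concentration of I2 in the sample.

n(Na2S2O3) = 0.01722 x 0.02466 = 0.0004246 mol.
From the balanced equation, 2 mol Na2S2O3 reacts with 1 mol I2, so n(I2) = 0.0004246 x 1/2 = 0.0002123 mol.
[I2] = 0.0002123 / 0.03055 L = 0.00695 M.

0.00695 M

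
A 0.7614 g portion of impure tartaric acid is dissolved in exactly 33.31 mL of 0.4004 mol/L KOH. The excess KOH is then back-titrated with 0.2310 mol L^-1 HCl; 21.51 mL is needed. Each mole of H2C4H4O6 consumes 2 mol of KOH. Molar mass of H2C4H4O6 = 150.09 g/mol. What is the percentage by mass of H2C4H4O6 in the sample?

Total n(KOH) added = 0.4004 x 0.03331 = 0.01334 mol.
n(HCl) used = 0.2310 x 0.02151 = 0.004969 mol, which equals the excess n(KOH).
So n(KOH) consumed by the sample = 0.01334 - 0.004969 = 0.008369 mol.
n(H2C4H4O6) = 0.008369 / 2 = 0.004184 mol.
mass H2C4H4O6 = 0.004184 x 150.09 = 0.6280 g, so %H2C4H4O6 = 0.6280/0.7614 x 100 = 82.5%.

82.5%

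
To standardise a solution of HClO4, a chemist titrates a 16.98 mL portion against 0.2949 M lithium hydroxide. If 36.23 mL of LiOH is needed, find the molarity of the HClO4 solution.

n(LiOH) delivered = 0.2949 x 0.03623 = 0.01068 mol.
For a 1:1 reaction, n(HClO4) = 0.01068 mol.
[HClO4] = 0.01068 mol / 0.01698 L = 0.629 M.

0.629 M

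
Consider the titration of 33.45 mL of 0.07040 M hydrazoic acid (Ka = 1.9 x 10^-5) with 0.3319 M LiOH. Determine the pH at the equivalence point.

n(HN3) = 0.07040 x 0.03345 = 0.002355 mol; V(LiOH) at equivalence = 0.002355/0.3319 = 0.007095 L.
At equivalence all the acid is converted to N3-; total volume = 0.03345 + 0.007095 = 0.04055 L, so [N3-] = 0.002355/0.04055 = 0.05808 M.
Kb = Kw/Ka = 1.0e-14 / 1.9 x 10^-5 = 5.26e-10.
[OH^-] = sqrt(Kb x [N3-]) = sqrt(5.26e-10 x 0.05808) = 5.53e-6 M.
pOH = 5.26, so pH = 14.00 - 5.26 = 8.74.

8.74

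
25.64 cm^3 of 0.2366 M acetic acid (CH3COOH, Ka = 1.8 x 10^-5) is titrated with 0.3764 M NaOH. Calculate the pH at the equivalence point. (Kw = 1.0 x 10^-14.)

8.95

n(CH3COOH) = 0.2366 x 0.02564 = 0.006066 mol; V(NaOH) at equivalence = 0.006066/0.3764 = 0.01612 L.
At equivalence all the acid is converted to CH3COO-; total volume = 0.02564 + 0.01612 = 0.04176 L, so [CH3COO-] = 0.006066/0.04176 = 0.1453 M.
Kb = Kw/Ka = 1.0e-14 / 1.8 x 10^-5 = 5.56e-10.
[OH^-] = sqrt(Kb x [CH3COO-]) = sqrt(5.56e-10 x 0.1453) = 8.98e-6 M.
pOH = 5.05, so pH = 14.00 - 5.05 = 8.95.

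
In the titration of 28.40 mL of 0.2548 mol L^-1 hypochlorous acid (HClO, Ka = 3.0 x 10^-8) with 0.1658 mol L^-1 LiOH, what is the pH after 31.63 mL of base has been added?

7.94

Initial n(HClO) = 0.2548 x 0.02840 = 0.007236 mol.
n(LiOH) added = 0.1658 x 0.03163 = 0.005244 mol, converting that many moles of HClO to ClO-.
Remaining n(HClO) = 0.001992 mol; n(ClO-) = 0.005244 mol.
By Henderson-Hasselbalch, pH = pKa + log([A^-]/[HA]) = 7.52 + log(0.005244/0.001992) = 7.52 + (+0.42) = 7.94.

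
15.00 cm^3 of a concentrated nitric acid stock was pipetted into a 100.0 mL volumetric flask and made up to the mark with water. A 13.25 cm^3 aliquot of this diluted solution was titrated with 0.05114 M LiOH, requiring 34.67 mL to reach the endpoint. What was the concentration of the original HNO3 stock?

0.892 M

n(LiOH) = 0.05114 x 0.03467 = 0.001773 mol.
n(HNO3) in the aliquot = 0.001773 mol.
[diluted HNO3] = 0.001773 / 0.01325 = 0.1338 M.
Dilution factor = 100.0/15.00 = 6.667, so [stock] = 0.1338 x 6.667 = 0.892 M.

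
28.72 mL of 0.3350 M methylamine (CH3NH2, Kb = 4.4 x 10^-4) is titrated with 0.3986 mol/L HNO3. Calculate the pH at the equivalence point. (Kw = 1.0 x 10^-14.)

n(CH3NH2) = 0.3350 x 0.02872 = 0.009621 mol; V(HNO3) at equivalence = 0.009621/0.3986 = 0.02414 L.
At equivalence the base is fully converted to CH3NH3+; total volume = 0.05286 L, so [CH3NH3+] = 0.009621/0.05286 = 0.1820 M.
Ka(CH3NH3+) = Kw/Kb = 1.0e-14 / 4.4 x 10^-4 = 2.27e-11.
[H^+] = sqrt(Ka x [CH3NH3+]) = sqrt(2.27e-11 x 0.1820) = 2.03e-6 M.
pH = -log(2.03e-6) = 5.69.

5.69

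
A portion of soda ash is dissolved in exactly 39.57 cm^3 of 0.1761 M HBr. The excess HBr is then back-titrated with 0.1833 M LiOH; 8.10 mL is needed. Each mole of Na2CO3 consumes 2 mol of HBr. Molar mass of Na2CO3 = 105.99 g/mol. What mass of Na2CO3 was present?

Total n(HBr) added = 0.1761 x 0.03957 = 0.006968 mol.
n(LiOH) used = 0.1833 x 0.008100 = 0.001485 mol, which equals the excess n(HBr).
So n(HBr) consumed by the sample = 0.006968 - 0.001485 = 0.005484 mol.
n(Na2CO3) = 0.005484 / 2 = 0.002742 mol.
mass = 0.002742 mol x 105.99 g/mol = 0.291 g.

0.291 g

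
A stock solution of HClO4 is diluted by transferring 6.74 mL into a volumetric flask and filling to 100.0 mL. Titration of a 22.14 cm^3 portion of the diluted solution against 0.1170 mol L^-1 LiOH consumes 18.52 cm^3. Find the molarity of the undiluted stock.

n(LiOH) = 0.1170 x 0.01852 = 0.002167 mol.
n(HClO4) in the aliquot = 0.002167 mol.
[diluted HClO4] = 0.002167 / 0.02214 = 0.09787 M.
Dilution factor = 100.0/6.740 = 14.84, so [stock] = 0.09787 x 14.84 = 1.45 M.

1.45 M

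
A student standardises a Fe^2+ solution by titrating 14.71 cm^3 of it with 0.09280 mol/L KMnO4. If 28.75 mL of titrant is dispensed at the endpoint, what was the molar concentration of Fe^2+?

0.907 M

n(KMnO4) = 0.09280 x 0.02875 = 0.002668 mol.
From the balanced equation, 1 mol KMnO4 reacts with 5 mol Fe^2+, so n(Fe^2+) = 0.002668 x 5/1 = 0.01334 mol.
[Fe^2+] = 0.01334 / 0.01471 L = 0.907 M.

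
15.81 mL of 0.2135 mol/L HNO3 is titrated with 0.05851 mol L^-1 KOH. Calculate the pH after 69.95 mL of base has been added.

11.92

n(acid) = 0.2135 x 0.01581 = 0.003375 mol; n(KOH) added = 0.05851 x 0.06995 = 0.004093 mol.
Base is in excess by 0.004093 - 0.003375 = 0.0007173 mol in a total volume of 0.08576 L.
[OH^-] = 0.0007173/0.08576 = 0.008364 M, so pOH = 2.08 and pH = 14.00 - 2.08 = 11.92.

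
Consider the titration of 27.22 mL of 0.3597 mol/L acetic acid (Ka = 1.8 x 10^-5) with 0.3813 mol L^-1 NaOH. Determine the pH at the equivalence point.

n(CH3COOH) = 0.3597 x 0.02722 = 0.009791 mol; V(NaOH) at equivalence = 0.009791/0.3813 = 0.02568 L.
At equivalence all the acid is converted to CH3COO-; total volume = 0.02722 + 0.02568 = 0.05290 L, so [CH3COO-] = 0.009791/0.05290 = 0.1851 M.
Kb = Kw/Ka = 1.0e-14 / 1.8 x 10^-5 = 5.56e-10.
[OH^-] = sqrt(Kb x [CH3COO-]) = sqrt(5.56e-10 x 0.1851) = 1.01e-5 M.
pOH = 4.99, so pH = 14.00 - 4.99 = 9.01.

9.01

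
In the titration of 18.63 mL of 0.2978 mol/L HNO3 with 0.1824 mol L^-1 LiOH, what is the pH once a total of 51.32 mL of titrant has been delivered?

n(acid) = 0.2978 x 0.01863 = 0.005548 mol; n(LiOH) added = 0.1824 x 0.05132 = 0.009361 mol.
Base is in excess by 0.009361 - 0.005548 = 0.003813 mol in a total volume of 0.06995 L.
[OH^-] = 0.003813/0.06995 = 0.05451 M, so pOH = 1.26 and pH = 14.00 - 1.26 = 12.74.

12.74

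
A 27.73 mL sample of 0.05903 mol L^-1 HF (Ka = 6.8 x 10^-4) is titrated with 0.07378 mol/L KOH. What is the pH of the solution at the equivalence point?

7.84

n(HF) = 0.05903 x 0.02773 = 0.001637 mol; V(KOH) at equivalence = 0.001637/0.07378 = 0.02219 L.
At equivalence all the acid is converted to F-; total volume = 0.02773 + 0.02219 = 0.04992 L, so [F-] = 0.001637/0.04992 = 0.03279 M.
Kb = Kw/Ka = 1.0e-14 / 6.8 x 10^-4 = 1.47e-11.
[OH^-] = sqrt(Kb x [F-]) = sqrt(1.47e-11 x 0.03279) = 6.94e-7 M.
pOH = 6.16, so pH = 14.00 - 6.16 = 7.84.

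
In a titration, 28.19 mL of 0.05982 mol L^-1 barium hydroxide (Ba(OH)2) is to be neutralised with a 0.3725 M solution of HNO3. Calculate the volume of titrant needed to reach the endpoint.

9.05 mL

n(Ba(OH)2) = 0.05982 mol/L x 0.02819 L = 0.001686 mol.
The neutralisation is 1 Ba(OH)2 : 2 HNO3, so n(HNO3) = 0.001686 x 2/1 = 0.003373 mol.
V(HNO3) = 0.003373 / 0.3725 = 0.009054 L = 9.05 mL.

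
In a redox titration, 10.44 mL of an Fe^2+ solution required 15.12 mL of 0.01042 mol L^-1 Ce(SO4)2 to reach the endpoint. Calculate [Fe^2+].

n(Ce(SO4)2) = 0.01042 x 0.01512 = 0.0001576 mol.
From the balanced equation, 1 mol Ce(SO4)2 reacts with 1 mol Fe^2+, so n(Fe^2+) = 0.0001576 x 1/1 = 0.0001576 mol.
[Fe^2+] = 0.0001576 / 0.01044 L = 0.0151 M.

0.0151 M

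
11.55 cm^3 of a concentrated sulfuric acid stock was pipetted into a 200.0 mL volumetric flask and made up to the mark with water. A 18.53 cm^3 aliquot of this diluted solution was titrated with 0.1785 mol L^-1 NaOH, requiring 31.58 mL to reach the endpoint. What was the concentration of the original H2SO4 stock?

n(NaOH) = 0.1785 x 0.03158 = 0.005637 mol.
n(H2SO4) in the aliquot = 0.005637 x 1/2 = 0.002819 mol.
[diluted H2SO4] = 0.002819 / 0.01853 = 0.1521 M.
Dilution factor = 200.0/11.55 = 17.32, so [stock] = 0.1521 x 17.32 = 2.63 M.

2.63 M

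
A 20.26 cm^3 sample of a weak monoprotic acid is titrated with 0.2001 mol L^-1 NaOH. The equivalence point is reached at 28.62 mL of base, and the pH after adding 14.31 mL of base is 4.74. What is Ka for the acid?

14.31 mL is half of the equivalence volume, so this is the half-equivalence point where [HA] = [A^-].
At half-equivalence pH = pKa, so pKa = 4.74.
Ka = 10^(-4.74) = 1.8 x 10^-5.

1.8 x 10^-5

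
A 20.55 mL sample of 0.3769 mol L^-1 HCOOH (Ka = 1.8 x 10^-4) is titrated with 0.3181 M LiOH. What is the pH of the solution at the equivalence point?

n(HCOOH) = 0.3769 x 0.02055 = 0.007745 mol; V(LiOH) at equivalence = 0.007745/0.3181 = 0.02435 L.
At equivalence all the acid is converted to HCOO-; total volume = 0.02055 + 0.02435 = 0.04490 L, so [HCOO-] = 0.007745/0.04490 = 0.1725 M.
Kb = Kw/Ka = 1.0e-14 / 1.8 x 10^-4 = 5.56e-11.
[OH^-] = sqrt(Kb x [HCOO-]) = sqrt(5.56e-11 x 0.1725) = 3.10e-6 M.
pOH = 5.51, so pH = 14.00 - 5.51 = 8.49.

8.49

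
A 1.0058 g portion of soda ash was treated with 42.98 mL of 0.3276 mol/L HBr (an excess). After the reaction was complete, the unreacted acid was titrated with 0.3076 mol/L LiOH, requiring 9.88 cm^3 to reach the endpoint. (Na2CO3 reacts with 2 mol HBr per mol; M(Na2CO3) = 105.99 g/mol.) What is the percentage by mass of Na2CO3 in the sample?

58.2%

Total n(HBr) added = 0.3276 x 0.04298 = 0.01408 mol.
n(LiOH) used = 0.3076 x 0.009880 = 0.003039 mol, which equals the excess n(HBr).
So n(HBr) consumed by the sample = 0.01408 - 0.003039 = 0.01104 mol.
n(Na2CO3) = 0.01104 / 2 = 0.005521 mol.
mass Na2CO3 = 0.005521 x 105.99 = 0.5851 g, so %Na2CO3 = 0.5851/1.0058 x 100 = 58.2%.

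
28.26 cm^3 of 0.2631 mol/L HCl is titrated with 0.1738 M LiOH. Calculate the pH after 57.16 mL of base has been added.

n(acid) = 0.2631 x 0.02826 = 0.007435 mol; n(LiOH) added = 0.1738 x 0.05716 = 0.009934 mol.
Base is in excess by 0.009934 - 0.007435 = 0.002499 mol in a total volume of 0.08542 L.
[OH^-] = 0.002499/0.08542 = 0.02926 M, so pOH = 1.53 and pH = 14.00 - 1.53 = 12.47.

12.47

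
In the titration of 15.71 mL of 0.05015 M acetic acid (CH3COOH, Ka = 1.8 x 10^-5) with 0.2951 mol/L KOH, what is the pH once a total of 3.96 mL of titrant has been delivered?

n(acid) = 0.05015 x 0.01571 = 0.0007879 mol; n(KOH) added = 0.2951 x 0.003960 = 0.001169 mol.
Base is in excess by 0.001169 - 0.0007879 = 0.0003807 mol in a total volume of 0.01967 L.
[OH^-] = 0.0003807/0.01967 = 0.01936 M, so pOH = 1.71 and pH = 14.00 - 1.71 = 12.29.

12.29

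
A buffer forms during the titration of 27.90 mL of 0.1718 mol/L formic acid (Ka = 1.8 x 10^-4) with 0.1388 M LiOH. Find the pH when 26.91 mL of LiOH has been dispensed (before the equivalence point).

Initial n(HCOOH) = 0.1718 x 0.02790 = 0.004793 mol.
n(LiOH) added = 0.1388 x 0.02691 = 0.003735 mol, converting that many moles of HCOOH to HCOO-.
Remaining n(HCOOH) = 0.001058 mol; n(HCOO-) = 0.003735 mol.
By Henderson-Hasselbalch, pH = pKa + log([A^-]/[HA]) = 3.74 + log(0.003735/0.001058) = 3.74 + (+0.55) = 4.29.

4.29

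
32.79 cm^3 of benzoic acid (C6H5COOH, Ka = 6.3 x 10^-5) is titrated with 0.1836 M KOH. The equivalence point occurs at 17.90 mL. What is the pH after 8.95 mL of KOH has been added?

8.95 mL is exactly half the equivalence volume (17.90/2), i.e. the half-equivalence point.
There, n(HA) = n(A^-), so pH = pKa = -log(6.3 x 10^-5) = 4.20.

4.20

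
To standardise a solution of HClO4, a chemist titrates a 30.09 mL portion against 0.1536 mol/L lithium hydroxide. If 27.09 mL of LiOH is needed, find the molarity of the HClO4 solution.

n(LiOH) delivered = 0.1536 x 0.02709 = 0.004161 mol.
For a 1:1 reaction, n(HClO4) = 0.004161 mol.
[HClO4] = 0.004161 mol / 0.03009 L = 0.138 M.

0.138 M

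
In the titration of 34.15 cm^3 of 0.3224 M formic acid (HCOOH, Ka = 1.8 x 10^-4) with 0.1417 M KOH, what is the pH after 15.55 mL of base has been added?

3.14

Initial n(HCOOH) = 0.3224 x 0.03415 = 0.01101 mol.
n(KOH) added = 0.1417 x 0.01555 = 0.002203 mol, converting that many moles of HCOOH to HCOO-.
Remaining n(HCOOH) = 0.008807 mol; n(HCOO-) = 0.002203 mol.
By Henderson-Hasselbalch, pH = pKa + log([A^-]/[HA]) = 3.74 + log(0.002203/0.008807) = 3.74 + (-0.60) = 3.14.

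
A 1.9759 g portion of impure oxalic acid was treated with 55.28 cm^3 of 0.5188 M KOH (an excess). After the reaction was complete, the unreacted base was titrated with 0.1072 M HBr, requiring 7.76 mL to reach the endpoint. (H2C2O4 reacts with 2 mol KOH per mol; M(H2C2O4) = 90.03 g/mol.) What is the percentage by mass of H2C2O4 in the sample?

63.4%

Total n(KOH) added = 0.5188 x 0.05528 = 0.02868 mol.
n(HBr) used = 0.1072 x 0.007760 = 0.0008319 mol, which equals the excess n(KOH).
So n(KOH) consumed by the sample = 0.02868 - 0.0008319 = 0.02785 mol.
n(H2C2O4) = 0.02785 / 2 = 0.01392 mol.
mass H2C2O4 = 0.01392 x 90.03 = 1.254 g, so %H2C2O4 = 1.254/1.9759 x 100 = 63.4%.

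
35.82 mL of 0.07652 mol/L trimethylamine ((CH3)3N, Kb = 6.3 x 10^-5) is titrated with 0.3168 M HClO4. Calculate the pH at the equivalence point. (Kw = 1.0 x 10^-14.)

n((CH3)3N) = 0.07652 x 0.03582 = 0.002741 mol; V(HClO4) at equivalence = 0.002741/0.3168 = 0.008652 L.
At equivalence the base is fully converted to (CH3)3NH+; total volume = 0.04447 L, so [(CH3)3NH+] = 0.002741/0.04447 = 0.06163 M.
Ka((CH3)3NH+) = Kw/Kb = 1.0e-14 / 6.3 x 10^-5 = 1.59e-10.
[H^+] = sqrt(Ka x [(CH3)3NH+]) = sqrt(1.59e-10 x 0.06163) = 3.13e-6 M.
pH = -log(3.13e-6) = 5.50.

5.50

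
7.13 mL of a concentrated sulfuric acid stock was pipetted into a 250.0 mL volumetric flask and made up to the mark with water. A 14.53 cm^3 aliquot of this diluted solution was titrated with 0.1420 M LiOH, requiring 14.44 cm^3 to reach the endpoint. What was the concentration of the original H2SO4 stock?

n(LiOH) = 0.1420 x 0.01444 = 0.002050 mol.
n(H2SO4) in the aliquot = 0.002050 x 1/2 = 0.001025 mol.
[diluted H2SO4] = 0.001025 / 0.01453 = 0.07056 M.
Dilution factor = 250.0/7.130 = 35.06, so [stock] = 0.07056 x 35.06 = 2.47 M.

2.47 M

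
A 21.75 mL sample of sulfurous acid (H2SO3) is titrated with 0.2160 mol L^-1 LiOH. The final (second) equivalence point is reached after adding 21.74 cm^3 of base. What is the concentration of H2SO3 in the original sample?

n(LiOH) = 0.2160 x 0.02174 = 0.004696 mol.
At the final (second) equivalence point, 2 mol OH^- react per mol H2SO3, so n(H2SO3) = 0.004696 / 2 = 0.002348 mol.
[H2SO3] = 0.002348 / 0.02175 L = 0.108 M.

0.108 M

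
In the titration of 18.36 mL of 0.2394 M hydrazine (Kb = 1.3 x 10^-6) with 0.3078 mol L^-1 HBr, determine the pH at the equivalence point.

n(N2H4) = 0.2394 x 0.01836 = 0.004395 mol; V(HBr) at equivalence = 0.004395/0.3078 = 0.01428 L.
At equivalence the base is fully converted to N2H5+; total volume = 0.03264 L, so [N2H5+] = 0.004395/0.03264 = 0.1347 M.
Ka(N2H5+) = Kw/Kb = 1.0e-14 / 1.3 x 10^-6 = 7.69e-9.
[H^+] = sqrt(Ka x [N2H5+]) = sqrt(7.69e-9 x 0.1347) = 3.22e-5 M.
pH = -log(3.22e-5) = 4.49.

4.49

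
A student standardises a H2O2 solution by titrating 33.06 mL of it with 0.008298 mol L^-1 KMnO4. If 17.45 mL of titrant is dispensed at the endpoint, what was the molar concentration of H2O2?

0.0109 M

n(KMnO4) = 0.008298 x 0.01745 = 0.0001448 mol.
From the balanced equation, 2 mol KMnO4 reacts with 5 mol H2O2, so n(H2O2) = 0.0001448 x 5/2 = 0.0003620 mol.
[H2O2] = 0.0003620 / 0.03306 L = 0.0109 M.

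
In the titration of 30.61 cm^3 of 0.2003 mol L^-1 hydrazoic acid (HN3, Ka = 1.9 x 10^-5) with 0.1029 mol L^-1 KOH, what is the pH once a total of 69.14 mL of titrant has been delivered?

11.99

n(acid) = 0.2003 x 0.03061 = 0.006131 mol; n(KOH) added = 0.1029 x 0.06914 = 0.007115 mol.
Base is in excess by 0.007115 - 0.006131 = 0.0009833 mol in a total volume of 0.09975 L.
[OH^-] = 0.0009833/0.09975 = 0.009858 M, so pOH = 2.01 and pH = 14.00 - 2.01 = 11.99.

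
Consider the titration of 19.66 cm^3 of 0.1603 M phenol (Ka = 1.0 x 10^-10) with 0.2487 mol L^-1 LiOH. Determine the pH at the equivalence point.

11.49

n(C6H5OH) = 0.1603 x 0.01966 = 0.003151 mol; V(LiOH) at equivalence = 0.003151/0.2487 = 0.01267 L.
At equivalence all the acid is converted to C6H5O-; total volume = 0.01966 + 0.01267 = 0.03233 L, so [C6H5O-] = 0.003151/0.03233 = 0.09747 M.
Kb = Kw/Ka = 1.0e-14 / 1.0 x 10^-10 = 0.000100.
[OH^-] = sqrt(Kb x [C6H5O-]) = sqrt(0.000100 x 0.09747) = 0.00312 M.
pOH = 2.51, so pH = 14.00 - 2.51 = 11.49.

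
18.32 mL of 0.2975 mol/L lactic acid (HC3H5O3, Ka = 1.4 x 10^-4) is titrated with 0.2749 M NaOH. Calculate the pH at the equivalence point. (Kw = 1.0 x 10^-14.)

8.50

n(HC3H5O3) = 0.2975 x 0.01832 = 0.005450 mol; V(NaOH) at equivalence = 0.005450/0.2749 = 0.01983 L.
At equivalence all the acid is converted to C3H5O3-; total volume = 0.01832 + 0.01983 = 0.03815 L, so [C3H5O3-] = 0.005450/0.03815 = 0.1429 M.
Kb = Kw/Ka = 1.0e-14 / 1.4 x 10^-4 = 7.14e-11.
[OH^-] = sqrt(Kb x [C3H5O3-]) = sqrt(7.14e-11 x 0.1429) = 3.19e-6 M.
pOH = 5.50, so pH = 14.00 - 5.50 = 8.50.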